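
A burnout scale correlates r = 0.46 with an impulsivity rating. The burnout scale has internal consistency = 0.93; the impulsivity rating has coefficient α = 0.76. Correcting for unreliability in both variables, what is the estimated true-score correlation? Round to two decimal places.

0.55

r_true = r_obs / √(r_xx · r_yy) = 0.46 / √(0.93 × 0.76) = 0.46 / √0.7068 = 0.46 / 0.8407 ≈ 0.55.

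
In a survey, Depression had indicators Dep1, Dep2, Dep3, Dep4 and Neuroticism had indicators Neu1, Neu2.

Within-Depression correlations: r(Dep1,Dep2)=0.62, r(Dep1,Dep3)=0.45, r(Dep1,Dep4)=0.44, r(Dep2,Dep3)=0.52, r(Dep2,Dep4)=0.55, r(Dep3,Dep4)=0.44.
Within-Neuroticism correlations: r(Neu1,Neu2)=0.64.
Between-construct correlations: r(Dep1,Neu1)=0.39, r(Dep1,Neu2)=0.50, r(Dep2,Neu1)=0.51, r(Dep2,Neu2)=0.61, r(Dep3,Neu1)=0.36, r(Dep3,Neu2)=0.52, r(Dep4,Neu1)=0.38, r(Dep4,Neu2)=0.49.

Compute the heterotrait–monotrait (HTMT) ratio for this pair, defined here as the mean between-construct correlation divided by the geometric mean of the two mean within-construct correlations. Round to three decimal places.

Mean heterotrait r = 3.76/8 = 0.4700.
Mean within-Dep = 3.02/6 = 0.5033; mean within-Neu = 0.64/1 = 0.6400.
Geometric mean = √(0.5033 × 0.6400) = 0.5675.
HTMT = 0.4700 / 0.5675 = 0.828.

0.828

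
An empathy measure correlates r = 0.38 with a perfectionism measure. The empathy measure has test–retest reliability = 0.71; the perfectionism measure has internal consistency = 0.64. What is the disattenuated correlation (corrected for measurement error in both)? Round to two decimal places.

r_true = r_obs / √(r_xx · r_yy) = 0.38 / √(0.71 × 0.64) = 0.38 / √0.4544 = 0.38 / 0.6741 ≈ 0.56.

0.56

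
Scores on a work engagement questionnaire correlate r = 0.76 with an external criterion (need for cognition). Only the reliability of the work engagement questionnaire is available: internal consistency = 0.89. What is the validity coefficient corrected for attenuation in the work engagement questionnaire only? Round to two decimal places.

Single correction: r_c = r_obs / √r_xx = 0.76 / √0.89 = 0.76 / 0.9434 ≈ 0.81.

0.81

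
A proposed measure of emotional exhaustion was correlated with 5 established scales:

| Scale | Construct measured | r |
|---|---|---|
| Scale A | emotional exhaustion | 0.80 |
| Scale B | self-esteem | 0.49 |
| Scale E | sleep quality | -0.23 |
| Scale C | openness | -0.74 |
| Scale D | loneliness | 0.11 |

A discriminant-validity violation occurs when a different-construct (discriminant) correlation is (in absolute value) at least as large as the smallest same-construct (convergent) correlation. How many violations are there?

0

Convergent (same construct = emotional exhaustion): Scale A.
Smallest convergent = 0.80. Discriminant |r|: 0.49, 0.23, 0.74, 0.11; count ≥ 0.80 → 0.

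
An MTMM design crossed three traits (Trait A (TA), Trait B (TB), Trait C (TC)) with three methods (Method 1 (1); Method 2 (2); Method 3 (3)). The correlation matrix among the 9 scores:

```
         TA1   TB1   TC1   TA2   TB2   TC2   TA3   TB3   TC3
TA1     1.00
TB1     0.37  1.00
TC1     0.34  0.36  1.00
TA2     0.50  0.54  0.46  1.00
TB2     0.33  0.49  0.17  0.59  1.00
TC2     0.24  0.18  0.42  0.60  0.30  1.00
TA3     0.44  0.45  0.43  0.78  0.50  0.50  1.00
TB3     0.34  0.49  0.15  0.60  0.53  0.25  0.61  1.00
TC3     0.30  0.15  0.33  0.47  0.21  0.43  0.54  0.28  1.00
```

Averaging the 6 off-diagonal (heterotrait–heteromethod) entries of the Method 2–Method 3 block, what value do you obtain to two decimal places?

0.42

HTHM values (method 2 × method 3): 0.60, 0.47, 0.50, 0.21, 0.50, 0.25; mean = 2.53/6 = 0.42.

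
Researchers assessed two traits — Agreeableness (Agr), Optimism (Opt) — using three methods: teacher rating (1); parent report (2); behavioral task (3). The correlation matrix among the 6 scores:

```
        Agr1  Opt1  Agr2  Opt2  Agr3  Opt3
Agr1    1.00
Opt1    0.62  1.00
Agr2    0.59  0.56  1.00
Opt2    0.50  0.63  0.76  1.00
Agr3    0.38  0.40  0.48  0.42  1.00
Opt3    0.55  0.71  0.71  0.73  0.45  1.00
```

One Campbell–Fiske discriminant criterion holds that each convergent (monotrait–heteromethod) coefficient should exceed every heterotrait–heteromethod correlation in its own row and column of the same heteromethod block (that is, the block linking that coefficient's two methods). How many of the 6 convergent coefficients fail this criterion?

Checking each validity diagonal entry against its comparison values:
Agr (methods 1·2): 0.59 vs {0.50, 0.56} → pass.
Agr (methods 1·3): 0.38 vs {0.55, 0.40} → fail.
Agr (methods 2·3): 0.48 vs {0.71, 0.42} → fail.
Opt (methods 1·2): 0.63 vs {0.56, 0.50} → pass.
Opt (methods 1·3): 0.71 vs {0.40, 0.55} → pass.
Opt (methods 2·3): 0.73 vs {0.42, 0.71} → pass.
2 of 6 fail.

2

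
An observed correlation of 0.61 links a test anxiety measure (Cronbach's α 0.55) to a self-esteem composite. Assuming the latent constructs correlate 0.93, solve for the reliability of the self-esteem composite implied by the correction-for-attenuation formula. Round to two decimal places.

0.78

r_true = r_obs / √(r_xx · r_yy) ⇒ 0.93 = 0.61 / √(0.55 · r_yy).
√(0.55 · r_yy) = 0.61 / 0.93 = 0.6559; 0.55 · r_yy = 0.4302; r_yy = 0.4302 / 0.55 ≈ 0.78.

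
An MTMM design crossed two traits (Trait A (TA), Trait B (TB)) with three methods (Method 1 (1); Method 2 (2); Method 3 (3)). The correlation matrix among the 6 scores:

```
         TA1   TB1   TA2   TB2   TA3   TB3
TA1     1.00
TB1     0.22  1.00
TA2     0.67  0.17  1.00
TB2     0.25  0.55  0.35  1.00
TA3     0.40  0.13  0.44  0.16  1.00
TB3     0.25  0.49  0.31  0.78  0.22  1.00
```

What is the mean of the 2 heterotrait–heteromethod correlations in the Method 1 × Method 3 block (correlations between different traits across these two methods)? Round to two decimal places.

0.19

HTHM values (method 1 × method 3): 0.25, 0.13; mean = 0.38/2 = 0.19.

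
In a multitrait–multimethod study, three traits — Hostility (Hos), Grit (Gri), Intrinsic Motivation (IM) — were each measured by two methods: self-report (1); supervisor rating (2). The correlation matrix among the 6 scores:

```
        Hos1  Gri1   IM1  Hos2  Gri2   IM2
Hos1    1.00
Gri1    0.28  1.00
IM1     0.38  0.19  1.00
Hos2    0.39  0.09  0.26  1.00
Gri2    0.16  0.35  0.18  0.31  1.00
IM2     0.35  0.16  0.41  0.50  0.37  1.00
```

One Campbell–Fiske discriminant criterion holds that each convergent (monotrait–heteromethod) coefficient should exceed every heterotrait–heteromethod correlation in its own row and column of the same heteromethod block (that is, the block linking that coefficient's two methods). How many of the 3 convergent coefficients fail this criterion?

Convergent coefficients and their comparison sets:
Hos (methods 1·2): 0.39 vs {0.16, 0.09, 0.35, 0.26} → pass.
Gri (methods 1·2): 0.35 vs {0.09, 0.16, 0.16, 0.18} → pass.
IM (methods 1·2): 0.41 vs {0.26, 0.35, 0.18, 0.16} → pass.
0 of 3 fail.

0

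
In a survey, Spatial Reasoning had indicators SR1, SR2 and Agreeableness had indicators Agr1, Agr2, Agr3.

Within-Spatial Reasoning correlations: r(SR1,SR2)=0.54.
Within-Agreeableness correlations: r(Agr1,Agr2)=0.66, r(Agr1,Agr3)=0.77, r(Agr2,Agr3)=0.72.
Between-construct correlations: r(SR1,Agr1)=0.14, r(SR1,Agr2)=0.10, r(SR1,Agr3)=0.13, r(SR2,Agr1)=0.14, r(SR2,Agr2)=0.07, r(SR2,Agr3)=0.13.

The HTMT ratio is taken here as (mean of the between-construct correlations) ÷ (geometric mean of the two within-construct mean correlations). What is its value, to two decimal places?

Mean heterotrait r = 0.71/6 = 0.1183.
Mean within-SR = 0.54/1 = 0.5400; mean within-Agr = 2.15/3 = 0.7167.
Geometric mean = √(0.5400 × 0.7167) = 0.6221.
HTMT = 0.1183 / 0.6221 = 0.19.

0.19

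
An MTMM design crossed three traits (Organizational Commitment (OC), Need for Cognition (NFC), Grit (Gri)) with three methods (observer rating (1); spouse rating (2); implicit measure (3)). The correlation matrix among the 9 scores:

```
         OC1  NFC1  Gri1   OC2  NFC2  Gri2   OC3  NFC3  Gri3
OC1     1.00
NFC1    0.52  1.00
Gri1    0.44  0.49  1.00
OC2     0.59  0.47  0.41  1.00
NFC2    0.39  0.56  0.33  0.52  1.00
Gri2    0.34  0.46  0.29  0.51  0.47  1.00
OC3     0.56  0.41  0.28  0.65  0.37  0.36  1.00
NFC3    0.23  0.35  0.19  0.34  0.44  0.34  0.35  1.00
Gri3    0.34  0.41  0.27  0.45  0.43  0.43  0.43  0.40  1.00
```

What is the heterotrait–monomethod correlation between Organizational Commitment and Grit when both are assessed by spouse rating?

0.51

Different traits, same method: r(OC2, Gri2) = 0.51.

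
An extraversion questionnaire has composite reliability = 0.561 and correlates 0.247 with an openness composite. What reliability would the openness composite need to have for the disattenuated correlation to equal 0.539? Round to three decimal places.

0.374

r_true = r_obs / √(r_xx · r_yy) ⇒ 0.539 = 0.247 / √(0.561 · r_yy).
√(0.561 · r_yy) = 0.247 / 0.539 = 0.4583; 0.561 · r_yy = 0.2100; r_yy = 0.2100 / 0.561 ≈ 0.374.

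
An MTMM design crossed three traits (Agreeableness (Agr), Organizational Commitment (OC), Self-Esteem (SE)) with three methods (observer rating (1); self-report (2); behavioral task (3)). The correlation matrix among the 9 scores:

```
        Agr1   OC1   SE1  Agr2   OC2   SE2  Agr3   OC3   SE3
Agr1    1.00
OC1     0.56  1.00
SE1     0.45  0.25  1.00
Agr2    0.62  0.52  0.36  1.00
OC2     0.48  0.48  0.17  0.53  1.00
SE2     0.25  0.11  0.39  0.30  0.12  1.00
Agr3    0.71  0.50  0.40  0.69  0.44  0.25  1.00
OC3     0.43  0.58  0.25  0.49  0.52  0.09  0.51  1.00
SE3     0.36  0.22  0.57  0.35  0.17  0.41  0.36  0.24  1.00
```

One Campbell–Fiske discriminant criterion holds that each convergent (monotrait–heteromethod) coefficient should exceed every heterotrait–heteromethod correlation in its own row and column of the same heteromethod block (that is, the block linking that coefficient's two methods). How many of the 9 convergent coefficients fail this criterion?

Checking each validity diagonal entry against its comparison values:
Agr (methods 1·2): 0.62 vs {0.48, 0.52, 0.25, 0.36} → pass.
Agr (methods 1·3): 0.71 vs {0.43, 0.50, 0.36, 0.40} → pass.
Agr (methods 2·3): 0.69 vs {0.49, 0.44, 0.35, 0.25} → pass.
OC (methods 1·2): 0.48 vs {0.52, 0.48, 0.11, 0.17} → fail.
OC (methods 1·3): 0.58 vs {0.50, 0.43, 0.22, 0.25} → pass.
OC (methods 2·3): 0.52 vs {0.44, 0.49, 0.17, 0.09} → pass.
SE (methods 1·2): 0.39 vs {0.36, 0.25, 0.17, 0.11} → pass.
SE (methods 1·3): 0.57 vs {0.40, 0.36, 0.25, 0.22} → pass.
SE (methods 2·3): 0.41 vs {0.25, 0.35, 0.09, 0.17} → pass.
1 of 9 fail.

1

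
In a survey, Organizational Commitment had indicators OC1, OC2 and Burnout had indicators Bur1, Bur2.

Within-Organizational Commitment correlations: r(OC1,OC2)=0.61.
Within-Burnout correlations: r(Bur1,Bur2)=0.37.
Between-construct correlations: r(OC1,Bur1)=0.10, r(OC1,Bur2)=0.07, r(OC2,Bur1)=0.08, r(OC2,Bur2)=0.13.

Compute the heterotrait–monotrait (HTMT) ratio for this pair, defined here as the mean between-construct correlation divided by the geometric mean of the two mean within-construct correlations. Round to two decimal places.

Mean between = 0.38/4 = 0.0950.
Mean within-OC = 0.61/1 = 0.6100; mean within-Bur = 0.37/1 = 0.3700.
Geometric mean = √(0.6100 × 0.3700) = 0.4751.
HTMT = 0.0950 / 0.4751 = 0.20.

0.20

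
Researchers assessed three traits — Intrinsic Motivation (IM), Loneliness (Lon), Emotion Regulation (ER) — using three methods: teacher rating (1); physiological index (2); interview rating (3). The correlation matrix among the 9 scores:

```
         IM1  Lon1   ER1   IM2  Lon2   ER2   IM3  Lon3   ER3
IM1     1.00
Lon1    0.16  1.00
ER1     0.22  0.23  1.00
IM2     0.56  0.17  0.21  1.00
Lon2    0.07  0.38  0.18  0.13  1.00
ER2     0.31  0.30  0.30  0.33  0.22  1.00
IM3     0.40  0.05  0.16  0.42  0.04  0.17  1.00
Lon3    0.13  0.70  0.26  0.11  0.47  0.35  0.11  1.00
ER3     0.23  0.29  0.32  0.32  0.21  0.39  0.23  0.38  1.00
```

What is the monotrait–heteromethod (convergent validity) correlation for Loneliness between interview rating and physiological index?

0.47

Same trait (Lon), different methods: r(Lon3, Lon2) = 0.47.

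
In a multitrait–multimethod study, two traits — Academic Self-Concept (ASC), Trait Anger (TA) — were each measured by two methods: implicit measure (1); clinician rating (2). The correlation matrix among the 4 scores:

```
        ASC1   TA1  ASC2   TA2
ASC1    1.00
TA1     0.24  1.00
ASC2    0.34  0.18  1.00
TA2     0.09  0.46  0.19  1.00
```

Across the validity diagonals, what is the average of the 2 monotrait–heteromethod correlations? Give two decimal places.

Convergent values: 0.34, 0.46; mean = 0.80/2 = 0.40.

0.40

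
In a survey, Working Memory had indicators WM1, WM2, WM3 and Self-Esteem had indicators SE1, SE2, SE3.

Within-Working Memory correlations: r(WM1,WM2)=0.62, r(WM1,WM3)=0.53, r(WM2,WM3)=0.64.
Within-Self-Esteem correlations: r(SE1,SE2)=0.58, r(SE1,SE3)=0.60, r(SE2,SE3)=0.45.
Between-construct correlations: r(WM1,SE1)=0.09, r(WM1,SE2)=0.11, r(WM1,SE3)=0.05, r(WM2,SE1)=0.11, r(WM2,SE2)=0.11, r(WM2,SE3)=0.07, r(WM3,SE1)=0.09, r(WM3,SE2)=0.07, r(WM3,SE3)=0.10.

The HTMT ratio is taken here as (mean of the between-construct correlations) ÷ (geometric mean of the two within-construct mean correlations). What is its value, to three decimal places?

0.156

Mean heterotrait r = 0.80/9 = 0.0889.
Mean within-WM = 1.79/3 = 0.5967; mean within-SE = 1.63/3 = 0.5433.
Geometric mean = √(0.5967 × 0.5433) = 0.5694.
HTMT = 0.0889 / 0.5694 = 0.156.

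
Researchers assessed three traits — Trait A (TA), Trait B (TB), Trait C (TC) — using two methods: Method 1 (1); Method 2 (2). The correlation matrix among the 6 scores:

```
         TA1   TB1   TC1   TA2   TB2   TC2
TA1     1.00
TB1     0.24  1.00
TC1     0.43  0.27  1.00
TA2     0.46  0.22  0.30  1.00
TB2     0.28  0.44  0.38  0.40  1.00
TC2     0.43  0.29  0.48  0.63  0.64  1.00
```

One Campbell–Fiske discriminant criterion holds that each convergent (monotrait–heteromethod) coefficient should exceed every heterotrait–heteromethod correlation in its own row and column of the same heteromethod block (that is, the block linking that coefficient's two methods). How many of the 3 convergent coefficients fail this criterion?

Checking each validity diagonal entry against its comparison values:
TA (methods 1·2): 0.46 vs {0.28, 0.22, 0.43, 0.30} → pass.
TB (methods 1·2): 0.44 vs {0.22, 0.28, 0.29, 0.38} → pass.
TC (methods 1·2): 0.48 vs {0.30, 0.43, 0.38, 0.29} → pass.
0 of 3 fail.

0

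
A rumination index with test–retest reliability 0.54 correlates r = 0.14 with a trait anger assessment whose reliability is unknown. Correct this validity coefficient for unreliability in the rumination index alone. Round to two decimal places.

Single correction: r_c = r_obs / √r_xx = 0.14 / √0.54 = 0.14 / 0.7348 ≈ 0.19.

0.19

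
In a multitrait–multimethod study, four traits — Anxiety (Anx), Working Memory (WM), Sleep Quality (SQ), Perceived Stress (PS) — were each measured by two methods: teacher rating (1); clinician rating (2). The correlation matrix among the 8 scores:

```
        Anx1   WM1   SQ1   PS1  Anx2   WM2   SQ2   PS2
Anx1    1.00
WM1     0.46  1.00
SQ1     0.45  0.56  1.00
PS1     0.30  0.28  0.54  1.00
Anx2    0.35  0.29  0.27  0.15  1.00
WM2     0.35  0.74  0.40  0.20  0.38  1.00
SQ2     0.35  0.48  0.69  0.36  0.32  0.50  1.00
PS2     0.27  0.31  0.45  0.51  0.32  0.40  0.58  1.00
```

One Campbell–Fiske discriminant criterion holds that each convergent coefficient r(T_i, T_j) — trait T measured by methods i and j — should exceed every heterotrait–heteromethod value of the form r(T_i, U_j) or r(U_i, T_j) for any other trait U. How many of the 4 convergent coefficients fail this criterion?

1

Checking each validity diagonal entry against its comparison values:
Anx (methods 1·2): 0.35 vs {0.35, 0.29, 0.35, 0.27, 0.27, 0.15} → fail.
WM (methods 1·2): 0.74 vs {0.29, 0.35, 0.48, 0.40, 0.31, 0.20} → pass.
SQ (methods 1·2): 0.69 vs {0.27, 0.35, 0.40, 0.48, 0.45, 0.36} → pass.
PS (methods 1·2): 0.51 vs {0.15, 0.27, 0.20, 0.31, 0.36, 0.45} → pass.
1 of 4 fail.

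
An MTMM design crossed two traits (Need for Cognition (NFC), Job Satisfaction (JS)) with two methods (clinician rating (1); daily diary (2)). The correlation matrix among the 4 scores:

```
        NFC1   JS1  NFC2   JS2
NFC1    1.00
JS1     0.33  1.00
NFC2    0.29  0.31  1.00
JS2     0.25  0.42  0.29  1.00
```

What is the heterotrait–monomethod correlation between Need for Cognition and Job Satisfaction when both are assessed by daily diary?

Different traits, same method: r(NFC2, JS2) = 0.29.

0.29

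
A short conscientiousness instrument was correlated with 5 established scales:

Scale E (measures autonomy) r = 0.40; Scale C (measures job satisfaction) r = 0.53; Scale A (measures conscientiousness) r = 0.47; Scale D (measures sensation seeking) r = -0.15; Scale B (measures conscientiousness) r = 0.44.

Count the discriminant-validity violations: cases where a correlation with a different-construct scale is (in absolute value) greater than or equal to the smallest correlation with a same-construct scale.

Convergent (same construct = conscientiousness): Scale A, Scale B.
Smallest convergent = 0.44. Discriminant |r|: 0.40, 0.53, 0.15; count ≥ 0.44 → 1.

1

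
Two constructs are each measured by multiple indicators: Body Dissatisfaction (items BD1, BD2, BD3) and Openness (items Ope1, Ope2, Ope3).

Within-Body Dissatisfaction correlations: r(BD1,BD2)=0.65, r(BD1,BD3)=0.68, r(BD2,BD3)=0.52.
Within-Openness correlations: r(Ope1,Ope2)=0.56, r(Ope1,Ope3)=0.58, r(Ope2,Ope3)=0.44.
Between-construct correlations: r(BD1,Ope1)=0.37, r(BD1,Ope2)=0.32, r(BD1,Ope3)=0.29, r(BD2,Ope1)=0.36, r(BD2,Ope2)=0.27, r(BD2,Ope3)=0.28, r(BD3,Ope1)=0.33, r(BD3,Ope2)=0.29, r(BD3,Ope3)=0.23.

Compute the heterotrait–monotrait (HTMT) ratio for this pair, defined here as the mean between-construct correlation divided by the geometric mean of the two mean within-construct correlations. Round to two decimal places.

0.53

Mean between = 2.74/9 = 0.3044.
Mean within-BD = 1.85/3 = 0.6167; mean within-Ope = 1.58/3 = 0.5267.
Geometric mean = √(0.6167 × 0.5267) = 0.5699.
HTMT = 0.3044 / 0.5699 = 0.53.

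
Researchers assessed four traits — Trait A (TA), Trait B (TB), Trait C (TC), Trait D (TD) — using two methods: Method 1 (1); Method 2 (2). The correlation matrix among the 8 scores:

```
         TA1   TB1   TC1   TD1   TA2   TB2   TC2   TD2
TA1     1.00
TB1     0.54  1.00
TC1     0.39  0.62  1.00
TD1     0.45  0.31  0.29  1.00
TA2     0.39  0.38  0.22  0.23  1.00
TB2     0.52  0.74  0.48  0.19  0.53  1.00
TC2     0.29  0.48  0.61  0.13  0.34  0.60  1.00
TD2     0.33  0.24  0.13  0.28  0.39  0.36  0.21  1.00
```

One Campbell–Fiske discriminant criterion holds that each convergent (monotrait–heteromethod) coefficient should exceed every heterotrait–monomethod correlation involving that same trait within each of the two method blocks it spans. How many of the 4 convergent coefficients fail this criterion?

Convergent coefficients and their comparison sets:
TA (methods 1·2): 0.39 vs {0.54, 0.53, 0.39, 0.34, 0.45, 0.39} → fail.
TB (methods 1·2): 0.74 vs {0.54, 0.53, 0.62, 0.60, 0.31, 0.36} → pass.
TC (methods 1·2): 0.61 vs {0.39, 0.34, 0.62, 0.60, 0.29, 0.21} → fail.
TD (methods 1·2): 0.28 vs {0.45, 0.39, 0.31, 0.36, 0.29, 0.21} → fail.
3 of 4 fail.

3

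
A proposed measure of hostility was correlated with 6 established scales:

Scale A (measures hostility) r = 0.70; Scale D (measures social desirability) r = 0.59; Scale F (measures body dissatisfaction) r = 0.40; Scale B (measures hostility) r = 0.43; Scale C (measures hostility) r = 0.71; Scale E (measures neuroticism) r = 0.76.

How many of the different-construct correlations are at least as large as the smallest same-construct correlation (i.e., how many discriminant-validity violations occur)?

2

Convergent (same construct = hostility): Scale A, Scale B, Scale C.
Smallest convergent = 0.43. Discriminant values: 0.59, 0.40, 0.76; count ≥ 0.43 → 2.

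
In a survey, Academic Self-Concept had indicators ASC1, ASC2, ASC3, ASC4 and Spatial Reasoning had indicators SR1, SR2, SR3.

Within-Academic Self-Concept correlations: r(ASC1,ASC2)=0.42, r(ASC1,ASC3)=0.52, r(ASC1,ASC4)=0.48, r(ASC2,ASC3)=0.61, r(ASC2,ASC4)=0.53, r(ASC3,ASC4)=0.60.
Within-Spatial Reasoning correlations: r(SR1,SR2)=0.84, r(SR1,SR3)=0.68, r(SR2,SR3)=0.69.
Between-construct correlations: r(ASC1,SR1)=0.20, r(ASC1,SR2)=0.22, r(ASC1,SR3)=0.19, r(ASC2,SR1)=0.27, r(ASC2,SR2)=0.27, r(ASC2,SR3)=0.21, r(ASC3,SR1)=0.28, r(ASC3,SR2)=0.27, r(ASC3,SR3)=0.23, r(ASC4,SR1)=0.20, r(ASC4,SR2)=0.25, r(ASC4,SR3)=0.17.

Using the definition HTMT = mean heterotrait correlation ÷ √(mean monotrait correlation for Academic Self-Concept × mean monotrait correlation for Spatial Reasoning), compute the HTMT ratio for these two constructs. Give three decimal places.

0.369

Mean heterotrait r = 2.76/12 = 0.2300.
Mean within-ASC = 3.16/6 = 0.5267; mean within-SR = 2.21/3 = 0.7367.
Geometric mean = √(0.5267 × 0.7367) = 0.6229.
HTMT = 0.2300 / 0.6229 = 0.369.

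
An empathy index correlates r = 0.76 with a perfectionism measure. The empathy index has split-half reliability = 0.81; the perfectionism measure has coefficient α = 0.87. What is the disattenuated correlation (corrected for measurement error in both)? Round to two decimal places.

r_true = r_obs / √(r_xx · r_yy) = 0.76 / √(0.81 × 0.87) = 0.76 / √0.7047 = 0.76 / 0.8395 ≈ 0.91.

0.91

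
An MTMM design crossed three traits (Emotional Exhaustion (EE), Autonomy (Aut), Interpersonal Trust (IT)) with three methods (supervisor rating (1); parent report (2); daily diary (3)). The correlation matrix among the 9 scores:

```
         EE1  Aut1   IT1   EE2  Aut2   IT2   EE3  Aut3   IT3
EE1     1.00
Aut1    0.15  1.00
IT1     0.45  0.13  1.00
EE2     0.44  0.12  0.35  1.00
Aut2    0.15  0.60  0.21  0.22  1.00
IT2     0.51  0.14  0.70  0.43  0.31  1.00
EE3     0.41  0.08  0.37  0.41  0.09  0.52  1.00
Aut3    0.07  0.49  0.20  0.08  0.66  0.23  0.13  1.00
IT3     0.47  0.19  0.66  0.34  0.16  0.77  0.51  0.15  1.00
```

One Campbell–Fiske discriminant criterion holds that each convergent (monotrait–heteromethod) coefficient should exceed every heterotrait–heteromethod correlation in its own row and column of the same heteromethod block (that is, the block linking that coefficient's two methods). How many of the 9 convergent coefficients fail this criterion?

Each convergent coefficient versus the relevant comparison correlations:
EE (methods 1·2): 0.44 vs {0.15, 0.12, 0.51, 0.35} → fail.
EE (methods 1·3): 0.41 vs {0.07, 0.08, 0.47, 0.37} → fail.
EE (methods 2·3): 0.41 vs {0.08, 0.09, 0.34, 0.52} → fail.
Aut (methods 1·2): 0.60 vs {0.12, 0.15, 0.14, 0.21} → pass.
Aut (methods 1·3): 0.49 vs {0.08, 0.07, 0.19, 0.20} → pass.
Aut (methods 2·3): 0.66 vs {0.09, 0.08, 0.16, 0.23} → pass.
IT (methods 1·2): 0.70 vs {0.35, 0.51, 0.21, 0.14} → pass.
IT (methods 1·3): 0.66 vs {0.37, 0.47, 0.20, 0.19} → pass.
IT (methods 2·3): 0.77 vs {0.52, 0.34, 0.23, 0.16} → pass.
3 of 9 fail.

3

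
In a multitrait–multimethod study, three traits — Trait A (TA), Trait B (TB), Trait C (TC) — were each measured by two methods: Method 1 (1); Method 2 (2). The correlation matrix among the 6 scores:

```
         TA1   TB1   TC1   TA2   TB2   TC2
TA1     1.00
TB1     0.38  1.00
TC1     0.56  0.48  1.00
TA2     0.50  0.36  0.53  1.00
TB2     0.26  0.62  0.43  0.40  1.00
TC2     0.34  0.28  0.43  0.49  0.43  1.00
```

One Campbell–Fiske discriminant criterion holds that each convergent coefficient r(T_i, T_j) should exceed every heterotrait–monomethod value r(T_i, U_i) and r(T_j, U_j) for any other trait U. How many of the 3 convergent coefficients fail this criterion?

2

Checking each validity diagonal entry against its comparison values:
TA (methods 1·2): 0.50 vs {0.38, 0.40, 0.56, 0.49} → fail.
TB (methods 1·2): 0.62 vs {0.38, 0.40, 0.48, 0.43} → pass.
TC (methods 1·2): 0.43 vs {0.56, 0.49, 0.48, 0.43} → fail.
2 of 3 fail.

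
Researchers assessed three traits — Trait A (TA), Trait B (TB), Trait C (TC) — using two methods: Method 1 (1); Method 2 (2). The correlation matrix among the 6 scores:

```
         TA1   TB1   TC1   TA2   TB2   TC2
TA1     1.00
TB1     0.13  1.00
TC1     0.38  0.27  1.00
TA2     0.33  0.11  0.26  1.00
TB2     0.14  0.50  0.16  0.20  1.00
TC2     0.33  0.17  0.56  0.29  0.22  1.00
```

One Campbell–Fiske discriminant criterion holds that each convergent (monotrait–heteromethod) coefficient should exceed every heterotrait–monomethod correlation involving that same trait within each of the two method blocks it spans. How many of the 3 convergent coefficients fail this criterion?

1

Each convergent coefficient versus the relevant comparison correlations:
TA (methods 1·2): 0.33 vs {0.13, 0.20, 0.38, 0.29} → fail.
TB (methods 1·2): 0.50 vs {0.13, 0.20, 0.27, 0.22} → pass.
TC (methods 1·2): 0.56 vs {0.38, 0.29, 0.27, 0.22} → pass.
1 of 3 fail.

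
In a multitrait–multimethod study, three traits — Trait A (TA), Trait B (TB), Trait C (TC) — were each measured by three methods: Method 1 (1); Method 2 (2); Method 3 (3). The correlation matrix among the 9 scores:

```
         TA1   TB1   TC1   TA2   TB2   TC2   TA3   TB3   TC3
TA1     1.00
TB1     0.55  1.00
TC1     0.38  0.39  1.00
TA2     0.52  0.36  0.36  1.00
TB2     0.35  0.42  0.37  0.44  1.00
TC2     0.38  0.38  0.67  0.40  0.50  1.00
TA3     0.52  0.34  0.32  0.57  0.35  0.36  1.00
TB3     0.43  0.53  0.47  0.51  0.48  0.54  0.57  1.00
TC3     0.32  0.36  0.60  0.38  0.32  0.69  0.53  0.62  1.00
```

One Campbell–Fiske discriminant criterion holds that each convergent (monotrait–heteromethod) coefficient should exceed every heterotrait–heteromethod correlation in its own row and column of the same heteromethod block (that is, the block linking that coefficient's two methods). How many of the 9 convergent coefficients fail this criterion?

Each convergent coefficient versus the relevant comparison correlations:
TA (methods 1·2): 0.52 vs {0.35, 0.36, 0.38, 0.36} → pass.
TA (methods 1·3): 0.52 vs {0.43, 0.34, 0.32, 0.32} → pass.
TA (methods 2·3): 0.57 vs {0.51, 0.35, 0.38, 0.36} → pass.
TB (methods 1·2): 0.42 vs {0.36, 0.35, 0.38, 0.37} → pass.
TB (methods 1·3): 0.53 vs {0.34, 0.43, 0.36, 0.47} → pass.
TB (methods 2·3): 0.48 vs {0.35, 0.51, 0.32, 0.54} → fail.
TC (methods 1·2): 0.67 vs {0.36, 0.38, 0.37, 0.38} → pass.
TC (methods 1·3): 0.60 vs {0.32, 0.32, 0.47, 0.36} → pass.
TC (methods 2·3): 0.69 vs {0.36, 0.38, 0.54, 0.32} → pass.
1 of 9 fail.

1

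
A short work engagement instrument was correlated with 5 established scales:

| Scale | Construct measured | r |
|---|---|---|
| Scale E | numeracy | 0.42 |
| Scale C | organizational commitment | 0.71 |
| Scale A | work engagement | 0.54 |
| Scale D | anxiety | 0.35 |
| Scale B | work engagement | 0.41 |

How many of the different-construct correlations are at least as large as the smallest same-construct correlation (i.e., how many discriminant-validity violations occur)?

2

Convergent (same construct = work engagement): Scale A, Scale B.
Smallest convergent = 0.41. Discriminant values: 0.42, 0.71, 0.35; count ≥ 0.41 → 2.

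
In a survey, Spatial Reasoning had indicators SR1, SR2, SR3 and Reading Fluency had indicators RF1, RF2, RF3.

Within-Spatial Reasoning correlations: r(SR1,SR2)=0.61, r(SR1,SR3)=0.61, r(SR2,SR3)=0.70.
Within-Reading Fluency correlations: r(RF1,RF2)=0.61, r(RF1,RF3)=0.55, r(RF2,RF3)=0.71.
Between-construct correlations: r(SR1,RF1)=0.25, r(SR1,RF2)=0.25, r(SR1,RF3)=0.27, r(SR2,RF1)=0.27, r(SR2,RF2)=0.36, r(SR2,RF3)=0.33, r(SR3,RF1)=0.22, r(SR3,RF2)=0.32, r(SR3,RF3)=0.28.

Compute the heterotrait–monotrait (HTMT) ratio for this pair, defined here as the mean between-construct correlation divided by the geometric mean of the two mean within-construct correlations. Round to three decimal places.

Between-construct mean = 2.55/9 = 0.2833.
Mean within-SR = 1.92/3 = 0.6400; mean within-RF = 1.87/3 = 0.6233.
Geometric mean = √(0.6400 × 0.6233) = 0.6316.
HTMT = 0.2833 / 0.6316 = 0.449.

0.449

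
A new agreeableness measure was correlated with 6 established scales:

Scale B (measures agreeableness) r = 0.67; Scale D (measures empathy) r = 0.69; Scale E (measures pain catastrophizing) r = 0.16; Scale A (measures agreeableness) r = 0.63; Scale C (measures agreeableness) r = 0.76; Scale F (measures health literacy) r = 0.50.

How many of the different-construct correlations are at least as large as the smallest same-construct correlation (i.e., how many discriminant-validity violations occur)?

1

Convergent (same construct = agreeableness): Scale B, Scale A, Scale C.
Smallest convergent = 0.63. Discriminant values: 0.69, 0.16, 0.50; count ≥ 0.63 → 1.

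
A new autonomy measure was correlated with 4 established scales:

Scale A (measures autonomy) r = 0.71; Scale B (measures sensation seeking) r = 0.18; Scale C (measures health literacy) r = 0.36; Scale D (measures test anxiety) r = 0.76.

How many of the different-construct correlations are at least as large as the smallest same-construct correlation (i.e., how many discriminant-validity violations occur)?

Convergent (same construct = autonomy): Scale A.
Smallest convergent = 0.71. Discriminant values: 0.18, 0.36, 0.76; count ≥ 0.71 → 1.

1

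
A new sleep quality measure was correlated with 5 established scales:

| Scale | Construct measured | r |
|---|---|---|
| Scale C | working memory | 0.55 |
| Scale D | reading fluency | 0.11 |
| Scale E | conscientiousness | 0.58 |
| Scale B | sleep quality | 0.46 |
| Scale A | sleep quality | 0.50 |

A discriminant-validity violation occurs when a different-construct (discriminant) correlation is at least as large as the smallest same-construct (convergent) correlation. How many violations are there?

2

Convergent (same construct = sleep quality): Scale B, Scale A.
Smallest convergent = 0.46. Discriminant values: 0.55, 0.11, 0.58; count ≥ 0.46 → 2.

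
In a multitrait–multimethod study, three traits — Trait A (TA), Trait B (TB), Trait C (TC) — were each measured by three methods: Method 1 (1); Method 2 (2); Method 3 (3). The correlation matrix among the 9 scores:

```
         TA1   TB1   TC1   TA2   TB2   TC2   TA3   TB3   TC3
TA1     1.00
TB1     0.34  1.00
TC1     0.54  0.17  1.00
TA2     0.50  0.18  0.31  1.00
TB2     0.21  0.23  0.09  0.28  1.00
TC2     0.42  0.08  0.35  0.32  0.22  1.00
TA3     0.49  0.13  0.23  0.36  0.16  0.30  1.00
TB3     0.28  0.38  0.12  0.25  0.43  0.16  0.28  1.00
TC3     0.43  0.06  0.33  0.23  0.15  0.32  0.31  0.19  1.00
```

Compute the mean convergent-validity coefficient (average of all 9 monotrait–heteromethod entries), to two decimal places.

Convergent values: 0.50, 0.49, 0.36, 0.23, 0.38, 0.43, 0.35, 0.33, 0.32; mean = 3.39/9 = 0.38.

0.38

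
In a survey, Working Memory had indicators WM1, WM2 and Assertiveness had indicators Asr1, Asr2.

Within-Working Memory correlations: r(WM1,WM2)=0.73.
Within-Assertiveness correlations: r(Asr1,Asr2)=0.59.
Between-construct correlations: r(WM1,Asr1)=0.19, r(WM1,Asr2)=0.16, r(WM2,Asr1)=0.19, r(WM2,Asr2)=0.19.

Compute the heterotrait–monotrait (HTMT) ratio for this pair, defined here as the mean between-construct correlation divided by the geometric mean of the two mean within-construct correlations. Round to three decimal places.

0.278

Between-construct mean = 0.73/4 = 0.1825.
Mean within-WM = 0.73/1 = 0.7300; mean within-Asr = 0.59/1 = 0.5900.
Geometric mean = √(0.7300 × 0.5900) = 0.6563.
HTMT = 0.1825 / 0.6563 = 0.278.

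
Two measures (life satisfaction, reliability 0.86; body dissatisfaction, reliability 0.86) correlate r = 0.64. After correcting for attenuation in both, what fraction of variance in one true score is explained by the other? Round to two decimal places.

0.55

Disattenuated r = 0.64 / √(0.86 × 0.86) = 0.64 / 0.8600 = 0.7442.
Shared true-score variance = 0.7442² = 0.5538 ≈ 0.55.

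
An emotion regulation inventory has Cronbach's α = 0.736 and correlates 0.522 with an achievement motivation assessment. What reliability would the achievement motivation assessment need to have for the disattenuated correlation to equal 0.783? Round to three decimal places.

0.604

r_true = r_obs / √(r_xx · r_yy) ⇒ 0.783 = 0.522 / √(0.736 · r_yy).
√(0.736 · r_yy) = 0.522 / 0.783 = 0.6667; 0.736 · r_yy = 0.4445; r_yy = 0.4445 / 0.736 ≈ 0.604.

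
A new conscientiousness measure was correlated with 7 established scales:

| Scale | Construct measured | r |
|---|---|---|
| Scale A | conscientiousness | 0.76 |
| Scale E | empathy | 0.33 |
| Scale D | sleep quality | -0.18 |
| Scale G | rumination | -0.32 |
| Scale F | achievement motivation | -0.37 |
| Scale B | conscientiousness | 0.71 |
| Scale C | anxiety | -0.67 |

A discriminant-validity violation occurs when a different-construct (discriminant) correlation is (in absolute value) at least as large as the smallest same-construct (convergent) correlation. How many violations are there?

0

Convergent (same construct = conscientiousness): Scale A, Scale B.
Smallest convergent = 0.71. Discriminant |r|: 0.33, 0.18, 0.32, 0.37, 0.67; count ≥ 0.71 → 0.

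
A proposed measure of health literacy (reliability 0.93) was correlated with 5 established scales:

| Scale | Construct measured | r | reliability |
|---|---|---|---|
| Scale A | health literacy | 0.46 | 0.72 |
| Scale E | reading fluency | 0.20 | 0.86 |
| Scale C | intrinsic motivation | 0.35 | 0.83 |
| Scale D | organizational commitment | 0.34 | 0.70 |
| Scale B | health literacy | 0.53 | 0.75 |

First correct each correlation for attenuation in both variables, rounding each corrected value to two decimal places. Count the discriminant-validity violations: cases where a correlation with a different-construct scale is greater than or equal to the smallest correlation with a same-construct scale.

Disattenuated r (r / √(r_scale · r_new)):
  Scale A (conv): 0.46 / √(0.72·0.93) = 0.56
  Scale E (disc): 0.20 / √(0.86·0.93) = 0.22
  Scale C (disc): 0.35 / √(0.83·0.93) = 0.40
  Scale D (disc): 0.34 / √(0.70·0.93) = 0.42
  Scale B (conv): 0.53 / √(0.75·0.93) = 0.63
Smallest convergent = 0.56. Discriminant values: 0.22, 0.40, 0.42; count ≥ 0.56 → 0.

0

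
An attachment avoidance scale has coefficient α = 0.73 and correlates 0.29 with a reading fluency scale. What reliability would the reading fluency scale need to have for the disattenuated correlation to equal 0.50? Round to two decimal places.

r_true = r_obs / √(r_xx · r_yy) ⇒ 0.50 = 0.29 / √(0.73 · r_yy).
√(0.73 · r_yy) = 0.29 / 0.50 = 0.5800; 0.73 · r_yy = 0.3364; r_yy = 0.3364 / 0.73 ≈ 0.46.

0.46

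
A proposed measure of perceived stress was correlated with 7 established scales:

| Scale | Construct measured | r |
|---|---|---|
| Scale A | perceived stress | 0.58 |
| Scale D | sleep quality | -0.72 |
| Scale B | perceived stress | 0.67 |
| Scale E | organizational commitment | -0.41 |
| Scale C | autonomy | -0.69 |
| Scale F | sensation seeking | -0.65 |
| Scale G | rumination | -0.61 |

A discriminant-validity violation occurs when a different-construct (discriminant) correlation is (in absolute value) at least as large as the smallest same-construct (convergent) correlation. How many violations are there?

Convergent (same construct = perceived stress): Scale A, Scale B.
Smallest convergent = 0.58. Discriminant |r|: 0.72, 0.41, 0.69, 0.65, 0.61; count ≥ 0.58 → 4.

4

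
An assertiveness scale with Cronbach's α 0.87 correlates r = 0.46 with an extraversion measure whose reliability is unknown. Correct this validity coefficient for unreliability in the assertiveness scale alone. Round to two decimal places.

Single correction: r_c = r_obs / √r_xx = 0.46 / √0.87 = 0.46 / 0.9327 ≈ 0.49.

0.49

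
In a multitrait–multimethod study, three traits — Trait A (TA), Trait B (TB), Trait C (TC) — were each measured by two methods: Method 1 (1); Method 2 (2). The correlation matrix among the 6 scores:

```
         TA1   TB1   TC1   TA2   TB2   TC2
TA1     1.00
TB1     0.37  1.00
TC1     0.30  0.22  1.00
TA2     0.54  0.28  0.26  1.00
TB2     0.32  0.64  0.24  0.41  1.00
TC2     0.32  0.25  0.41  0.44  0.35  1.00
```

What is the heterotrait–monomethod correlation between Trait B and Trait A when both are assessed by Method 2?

0.41

Different traits, same method: r(TB2, TA2) = 0.41.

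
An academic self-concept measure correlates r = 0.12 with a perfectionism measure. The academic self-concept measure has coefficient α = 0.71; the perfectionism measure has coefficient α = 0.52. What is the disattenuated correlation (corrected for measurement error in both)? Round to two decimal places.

r_true = r_obs / √(r_xx · r_yy) = 0.12 / √(0.71 × 0.52) = 0.12 / √0.3692 = 0.12 / 0.6076 ≈ 0.20.

0.20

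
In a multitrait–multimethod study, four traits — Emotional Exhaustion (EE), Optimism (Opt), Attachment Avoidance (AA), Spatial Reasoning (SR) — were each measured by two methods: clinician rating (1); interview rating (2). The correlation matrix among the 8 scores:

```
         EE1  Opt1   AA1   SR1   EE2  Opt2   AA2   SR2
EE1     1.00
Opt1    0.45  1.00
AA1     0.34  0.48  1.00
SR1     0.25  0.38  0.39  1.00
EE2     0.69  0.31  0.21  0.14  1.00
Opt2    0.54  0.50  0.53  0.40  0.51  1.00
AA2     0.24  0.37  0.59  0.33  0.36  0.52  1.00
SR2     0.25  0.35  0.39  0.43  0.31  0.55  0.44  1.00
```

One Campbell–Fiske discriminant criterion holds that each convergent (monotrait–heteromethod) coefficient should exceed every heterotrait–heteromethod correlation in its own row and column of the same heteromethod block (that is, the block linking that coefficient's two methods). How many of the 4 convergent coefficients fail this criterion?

Convergent coefficients and their comparison sets:
EE (methods 1·2): 0.69 vs {0.54, 0.31, 0.24, 0.21, 0.25, 0.14} → pass.
Opt (methods 1·2): 0.50 vs {0.31, 0.54, 0.37, 0.53, 0.35, 0.40} → fail.
AA (methods 1·2): 0.59 vs {0.21, 0.24, 0.53, 0.37, 0.39, 0.33} → pass.
SR (methods 1·2): 0.43 vs {0.14, 0.25, 0.40, 0.35, 0.33, 0.39} → pass.
1 of 4 fail.

1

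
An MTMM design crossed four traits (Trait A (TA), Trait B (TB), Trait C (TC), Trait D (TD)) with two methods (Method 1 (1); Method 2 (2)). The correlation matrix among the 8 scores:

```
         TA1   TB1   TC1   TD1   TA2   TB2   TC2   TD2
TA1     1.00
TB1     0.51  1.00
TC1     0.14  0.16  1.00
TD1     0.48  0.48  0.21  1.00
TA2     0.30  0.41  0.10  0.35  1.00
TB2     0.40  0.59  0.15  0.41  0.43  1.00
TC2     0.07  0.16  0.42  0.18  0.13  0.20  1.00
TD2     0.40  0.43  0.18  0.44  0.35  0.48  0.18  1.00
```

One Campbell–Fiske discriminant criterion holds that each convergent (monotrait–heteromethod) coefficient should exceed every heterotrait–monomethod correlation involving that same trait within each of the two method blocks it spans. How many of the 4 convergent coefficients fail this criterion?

Checking each validity diagonal entry against its comparison values:
TA (methods 1·2): 0.30 vs {0.51, 0.43, 0.14, 0.13, 0.48, 0.35} → fail.
TB (methods 1·2): 0.59 vs {0.51, 0.43, 0.16, 0.20, 0.48, 0.48} → pass.
TC (methods 1·2): 0.42 vs {0.14, 0.13, 0.16, 0.20, 0.21, 0.18} → pass.
TD (methods 1·2): 0.44 vs {0.48, 0.35, 0.48, 0.48, 0.21, 0.18} → fail.
2 of 4 fail.

2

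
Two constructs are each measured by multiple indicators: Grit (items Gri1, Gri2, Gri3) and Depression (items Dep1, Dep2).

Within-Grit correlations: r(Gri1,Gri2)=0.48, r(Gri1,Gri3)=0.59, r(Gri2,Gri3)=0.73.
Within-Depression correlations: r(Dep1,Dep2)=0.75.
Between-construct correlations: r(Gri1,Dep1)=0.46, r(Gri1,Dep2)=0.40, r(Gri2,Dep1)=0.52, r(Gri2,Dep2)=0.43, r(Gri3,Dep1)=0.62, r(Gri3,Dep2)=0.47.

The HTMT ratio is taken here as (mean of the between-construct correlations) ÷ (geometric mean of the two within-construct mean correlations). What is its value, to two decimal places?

0.72

Mean heterotrait r = 2.90/6 = 0.4833.
Mean within-Gri = 1.80/3 = 0.6000; mean within-Dep = 0.75/1 = 0.7500.
Geometric mean = √(0.6000 × 0.7500) = 0.6708.
HTMT = 0.4833 / 0.6708 = 0.72.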